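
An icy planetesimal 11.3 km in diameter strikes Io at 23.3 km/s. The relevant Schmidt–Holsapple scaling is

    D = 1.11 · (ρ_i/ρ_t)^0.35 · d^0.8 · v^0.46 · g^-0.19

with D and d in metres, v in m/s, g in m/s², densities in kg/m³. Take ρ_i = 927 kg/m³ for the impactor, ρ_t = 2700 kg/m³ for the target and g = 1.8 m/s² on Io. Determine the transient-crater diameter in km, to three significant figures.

D ≈ 122 km

In SI units: d = 11300 m, v = 23300 m/s.
(ρ_i/ρ_t)^0.35 = (927/2700)^0.35 = 0.6879
d^0.8 = 11300^0.8 = 1748
v^0.46 = 23300^0.46 = 102.1
g^-0.19 = 1.8^-0.19 = 0.8943
D = 1.11 × 0.6879 × 1748 × 102.1 × 0.8943 = 1.219 × 10^5 m
   = 121.9 km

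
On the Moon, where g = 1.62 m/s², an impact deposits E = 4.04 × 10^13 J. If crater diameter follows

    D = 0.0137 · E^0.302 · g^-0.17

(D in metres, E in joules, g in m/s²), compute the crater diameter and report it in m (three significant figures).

D ≈ 162 m

E^0.302 = (4.04 × 10^13)^0.302 = 1.286 × 10^4
g^-0.17 = 1.62^-0.17 = 0.9213
D = 0.0137 × 1.286 × 10^4 × 0.9213 = 162.3 m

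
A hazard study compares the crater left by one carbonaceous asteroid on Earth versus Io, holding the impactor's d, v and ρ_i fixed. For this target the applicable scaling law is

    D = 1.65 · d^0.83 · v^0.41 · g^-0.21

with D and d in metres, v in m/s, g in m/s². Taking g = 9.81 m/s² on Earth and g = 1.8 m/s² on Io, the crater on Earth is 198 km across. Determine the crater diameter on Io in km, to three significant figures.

D ≈ 283 km

All impactor-dependent factors cancel in the ratio, leaving D_Io/D_Earth = (g_Io/g_Earth)^-0.21.
(1.8/9.81)^-0.21 = 0.1835^-0.21 = 1.428
D_Io = 1.428 × 198 km = 283 km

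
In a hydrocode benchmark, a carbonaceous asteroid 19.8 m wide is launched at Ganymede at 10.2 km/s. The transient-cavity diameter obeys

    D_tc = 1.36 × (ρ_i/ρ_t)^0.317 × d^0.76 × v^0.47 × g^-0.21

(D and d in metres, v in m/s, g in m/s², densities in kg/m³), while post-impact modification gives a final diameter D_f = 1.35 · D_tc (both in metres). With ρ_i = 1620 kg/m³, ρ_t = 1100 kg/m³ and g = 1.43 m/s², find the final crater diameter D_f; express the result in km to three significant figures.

v = 10200 m/s.
(ρ_i/ρ_t)^0.317 = (1620/1100)^0.317 = 1.131
d^0.76 = 19.8^0.76 = 9.671
v^0.47 = 10200^0.47 = 76.57
g^-0.21 = 1.43^-0.21 = 0.9276
D_tc = 1.36 × 1.131 × 9.671 × 76.57 × 0.9276 = 1057 m
D_f = 1.35 × 1057 = 1427 m
     = 1.427 km

D_f ≈ 1.43 km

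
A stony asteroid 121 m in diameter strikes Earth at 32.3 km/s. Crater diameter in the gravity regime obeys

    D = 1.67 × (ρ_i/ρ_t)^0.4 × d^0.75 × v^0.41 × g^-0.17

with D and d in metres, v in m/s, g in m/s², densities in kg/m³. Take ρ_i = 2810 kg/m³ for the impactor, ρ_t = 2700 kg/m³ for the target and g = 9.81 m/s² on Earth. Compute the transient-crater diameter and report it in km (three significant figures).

D ≈ 2.96 km

In SI units: v = 32300 m/s.
(ρ_i/ρ_t)^0.4 = (2810/2700)^0.4 = 1.016
d^0.75 = 121^0.75 = 36.48
v^0.41 = 32300^0.41 = 70.59
g^-0.17 = 9.81^-0.17 = 0.6783
D = 1.67 × 1.016 × 36.48 × 70.59 × 0.6783 = 2964 m
   = 2.964 km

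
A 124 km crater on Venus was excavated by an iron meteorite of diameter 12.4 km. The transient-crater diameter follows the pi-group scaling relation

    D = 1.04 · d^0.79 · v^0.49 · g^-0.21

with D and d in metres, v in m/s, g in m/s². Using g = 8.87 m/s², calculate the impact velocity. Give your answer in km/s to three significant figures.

Rearranging for v: v = [D / (1.04 · 12400^0.79 · 8.87^-0.21)]^(1/0.49).
D = 124000 m.
12400^0.79 = 1713
8.87^-0.21 = 0.6323
Denominator = 1.04 × 1713 × 0.6323 = 1126
D / 1126 = 124000 / 1126 = 110.1
v = 110.1^(1/0.49) = 110.1^2.0408 = 14685 m/s

v ≈ 14.7 km/s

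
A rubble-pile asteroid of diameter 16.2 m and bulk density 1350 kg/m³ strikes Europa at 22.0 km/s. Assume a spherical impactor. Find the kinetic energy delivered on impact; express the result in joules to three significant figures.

E ≈ 7.27 × 10^14 J

v = 22000 m/s.
Mass m = (π/6) ρ d³ = (π/6) × 1350 × (16.2)³ = 3.005 × 10^6 kg
E = ½ m v² = 0.5 × 3.005 × 10^6 × (22000)² = 7.272 × 10^14 J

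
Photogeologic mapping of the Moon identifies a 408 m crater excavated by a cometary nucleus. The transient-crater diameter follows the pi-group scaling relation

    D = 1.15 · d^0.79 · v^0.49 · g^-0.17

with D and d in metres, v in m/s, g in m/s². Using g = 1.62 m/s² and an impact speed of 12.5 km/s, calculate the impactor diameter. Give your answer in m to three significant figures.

Rearranging for d: d = [D / (1.15 · 12500^0.49 · 1.62^-0.17)]^(1/0.79).
12500^0.49 = 101.7
1.62^-0.17 = 0.9213
Denominator = 1.15 × 101.7 × 0.9213 = 107.8
D / 107.8 = 408 / 107.8 = 3.785
d = 3.785^(1/0.79) = 3.785^1.2658 = 5.392 m

d ≈ 5.39 m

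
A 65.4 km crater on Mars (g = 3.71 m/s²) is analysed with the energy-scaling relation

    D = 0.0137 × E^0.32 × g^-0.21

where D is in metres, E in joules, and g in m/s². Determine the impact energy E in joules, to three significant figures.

E ≈ 1.76 × 10^21 J

Rearranging: E = [D / (0.0137 · g^-0.21)]^(1/0.32).
D = 65400 m.
g^-0.21 = 3.71^-0.21 = 0.7593
D / (0.0137 × 0.7593) = 65400 / (0.01040) = 6.288 × 10^6
E = (6.288 × 10^6)^3.125 = 1.759 × 10^21 J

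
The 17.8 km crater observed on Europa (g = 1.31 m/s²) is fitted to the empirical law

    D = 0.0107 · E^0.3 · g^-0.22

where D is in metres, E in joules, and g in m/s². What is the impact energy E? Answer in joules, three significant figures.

E ≈ 6.65 × 10^20 J

Rearranging: E = [D / (0.0107 · g^-0.22)]^(1/0.3).
D = 17800 m.
g^-0.22 = 1.31^-0.22 = 0.9423
D / (0.0107 × 0.9423) = 17800 / (0.01008) = 1.766 × 10^6
E = (1.766 × 10^6)^3.3333 = 6.654 × 10^20 J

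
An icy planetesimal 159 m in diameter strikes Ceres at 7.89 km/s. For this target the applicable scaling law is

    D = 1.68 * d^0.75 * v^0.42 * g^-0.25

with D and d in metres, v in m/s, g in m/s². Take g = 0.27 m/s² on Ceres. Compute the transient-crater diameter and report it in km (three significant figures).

In SI units: v = 7890 m/s.
d^0.75 = 159^0.75 = 44.78
v^0.42 = 7890^0.42 = 43.33
g^-0.25 = 0.27^-0.25 = 1.387
D = 1.68 × 44.78 × 43.33 × 1.387 = 4521 m
   = 4.521 km

D ≈ 4.52 km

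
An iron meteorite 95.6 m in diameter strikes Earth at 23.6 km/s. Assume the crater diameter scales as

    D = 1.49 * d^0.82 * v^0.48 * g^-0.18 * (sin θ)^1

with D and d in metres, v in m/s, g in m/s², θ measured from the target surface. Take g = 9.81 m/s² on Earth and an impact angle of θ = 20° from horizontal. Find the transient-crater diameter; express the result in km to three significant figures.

D ≈ 1.79 km

In SI units: v = 23600 m/s.
d^0.82 = 95.6^0.82 = 42.07
v^0.48 = 23600^0.48 = 125.6
g^-0.18 = 9.81^-0.18 = 0.6630
(sin 20°)^1 = 0.3420^1 = 0.3420
D = 1.49 × 42.07 × 125.6 × 0.6630 × 0.3420 = 1785 m
   = 1.785 km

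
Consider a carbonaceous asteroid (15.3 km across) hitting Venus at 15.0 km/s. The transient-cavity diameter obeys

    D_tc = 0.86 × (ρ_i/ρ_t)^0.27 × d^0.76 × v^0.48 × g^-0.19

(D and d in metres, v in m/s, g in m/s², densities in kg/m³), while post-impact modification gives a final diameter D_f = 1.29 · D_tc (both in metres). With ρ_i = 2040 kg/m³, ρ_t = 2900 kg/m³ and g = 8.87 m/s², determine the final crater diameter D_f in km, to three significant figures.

In SI: d = 15300 m, v = 15000 m/s.
(ρ_i/ρ_t)^0.27 = (2040/2900)^0.27 = 0.9094
d^0.76 = 15300^0.76 = 1515
v^0.48 = 15000^0.48 = 101.0
g^-0.19 = 8.87^-0.19 = 0.6605
D_tc = 0.86 × 0.9094 × 1515 × 101.0 × 0.6605 = 79040 m
D_f = 1.29 × 79040 = 1.020 × 10^5 m
     = 102.0 km

D_f ≈ 102 km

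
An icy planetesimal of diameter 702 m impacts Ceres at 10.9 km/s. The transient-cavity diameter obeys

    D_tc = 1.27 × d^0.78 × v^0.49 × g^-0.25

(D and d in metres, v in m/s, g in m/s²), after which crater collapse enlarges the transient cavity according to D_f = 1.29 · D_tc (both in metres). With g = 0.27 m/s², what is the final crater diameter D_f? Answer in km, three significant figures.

D_f ≈ 35.9 km

v = 10900 m/s.
d^0.78 = 702^0.78 = 166.0
v^0.49 = 10900^0.49 = 95.13
g^-0.25 = 0.27^-0.25 = 1.387
D_tc = 1.27 × 166.0 × 95.13 × 1.387 = 27820 m
D_f = 1.29 × 27820 = 35888 m
     = 35.89 km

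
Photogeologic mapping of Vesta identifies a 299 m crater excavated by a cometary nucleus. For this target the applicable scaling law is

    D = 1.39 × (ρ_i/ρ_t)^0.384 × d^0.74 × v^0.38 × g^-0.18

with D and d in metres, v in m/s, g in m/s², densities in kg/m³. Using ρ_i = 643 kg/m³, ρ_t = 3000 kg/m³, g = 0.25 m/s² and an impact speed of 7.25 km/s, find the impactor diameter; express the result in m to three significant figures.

Rearranging for d: d = [D / (1.39 · (643/3000)^0.384 · 7250^0.38 · 0.25^-0.18)]^(1/0.74).
(643/3000)^0.384 = 0.5535
7250^0.38 = 29.30
0.25^-0.18 = 1.283
Denominator = 1.39 × 0.5535 × 29.30 × 1.283 = 28.92
D / 28.92 = 299 / 28.92 = 10.34
d = 10.34^(1/0.74) = 10.34^1.3514 = 23.50 m

d ≈ 23.5 m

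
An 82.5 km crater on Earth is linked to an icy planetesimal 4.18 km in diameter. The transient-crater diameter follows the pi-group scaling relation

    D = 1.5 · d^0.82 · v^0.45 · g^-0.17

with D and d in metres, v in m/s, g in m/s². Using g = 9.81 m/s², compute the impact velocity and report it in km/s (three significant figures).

v ≈ 20.4 km/s

Rearranging for v: v = [D / (1.5 · 4180^0.82 · 9.81^-0.17)]^(1/0.45).
D = 82500 m.
4180^0.82 = 931.9
9.81^-0.17 = 0.6783
Denominator = 1.5 × 931.9 × 0.6783 = 948.2
D / 948.2 = 82500 / 948.2 = 87.01
v = 87.01^(1/0.45) = 87.01^2.2222 = 20423 m/s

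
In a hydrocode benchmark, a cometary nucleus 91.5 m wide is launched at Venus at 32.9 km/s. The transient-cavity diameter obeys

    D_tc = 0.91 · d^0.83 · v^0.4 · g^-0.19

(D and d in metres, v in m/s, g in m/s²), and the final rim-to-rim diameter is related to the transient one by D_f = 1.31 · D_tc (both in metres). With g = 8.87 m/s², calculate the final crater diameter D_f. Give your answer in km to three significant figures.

v = 32900 m/s.
d^0.83 = 91.5^0.83 = 42.46
v^0.4 = 32900^0.4 = 64.10
g^-0.19 = 8.87^-0.19 = 0.6605
D_tc = 0.91 × 42.46 × 64.10 × 0.6605 = 1636 m
D_f = 1.31 × 1636 = 2143 m
     = 2.143 km

D_f ≈ 2.14 km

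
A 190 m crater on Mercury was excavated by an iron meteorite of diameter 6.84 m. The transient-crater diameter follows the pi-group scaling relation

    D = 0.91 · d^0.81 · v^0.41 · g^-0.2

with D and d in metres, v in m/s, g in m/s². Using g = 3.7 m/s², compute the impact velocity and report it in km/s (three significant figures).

v ≈ 19.3 km/s

Rearranging for v: v = [D / (0.91 · 6.84^0.81 · 3.7^-0.2)]^(1/0.41).
6.84^0.81 = 4.747
3.7^-0.2 = 0.7698
Denominator = 0.91 × 4.747 × 0.7698 = 3.325
D / 3.325 = 190 / 3.325 = 57.14
v = 57.14^(1/0.41) = 57.14^2.439 = 19283 m/s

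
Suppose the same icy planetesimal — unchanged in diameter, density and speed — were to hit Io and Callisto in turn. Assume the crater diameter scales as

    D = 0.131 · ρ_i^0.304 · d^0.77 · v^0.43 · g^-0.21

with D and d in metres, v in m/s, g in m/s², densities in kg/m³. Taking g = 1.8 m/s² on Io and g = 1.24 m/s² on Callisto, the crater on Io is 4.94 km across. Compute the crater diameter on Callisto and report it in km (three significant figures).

D ≈ 5.34 km

All impactor-dependent factors cancel in the ratio, leaving D_Callisto/D_Io = (g_Callisto/g_Io)^-0.21.
(1.24/1.8)^-0.21 = 0.6889^-0.21 = 1.081
D_Callisto = 1.081 × 4.94 km = 5.34 km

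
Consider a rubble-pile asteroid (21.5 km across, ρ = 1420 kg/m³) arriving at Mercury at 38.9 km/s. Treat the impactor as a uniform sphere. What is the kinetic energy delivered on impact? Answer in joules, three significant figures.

d = 21500 m; v = 38900 m/s.
Mass m = (π/6) ρ d³ = (π/6) × 1420 × (21500)³ = 7.389 × 10^15 kg
E = ½ m v² = 0.5 × 7.389 × 10^15 × (38900)² = 5.591 × 10^24 J

E ≈ 5.59 × 10^24 J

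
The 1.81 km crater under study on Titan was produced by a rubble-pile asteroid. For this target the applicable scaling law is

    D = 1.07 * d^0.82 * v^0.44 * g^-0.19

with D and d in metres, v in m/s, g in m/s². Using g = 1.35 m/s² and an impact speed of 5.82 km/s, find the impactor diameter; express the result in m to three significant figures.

Rearranging for d: d = [D / (1.07 · 5820^0.44 · 1.35^-0.19)]^(1/0.82).
D = 1810 m.
5820^0.44 = 45.35
1.35^-0.19 = 0.9446
Denominator = 1.07 × 45.35 × 0.9446 = 45.84
D / 45.84 = 1810 / 45.84 = 39.49
d = 39.49^(1/0.82) = 39.49^1.2195 = 88.49 m

d ≈ 88.5 m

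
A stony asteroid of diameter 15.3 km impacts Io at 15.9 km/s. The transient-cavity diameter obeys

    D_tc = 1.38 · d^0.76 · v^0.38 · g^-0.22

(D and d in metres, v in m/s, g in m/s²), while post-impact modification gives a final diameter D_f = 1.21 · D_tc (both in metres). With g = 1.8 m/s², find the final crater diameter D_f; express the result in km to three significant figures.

D_f ≈ 87.8 km

In SI: d = 15300 m, v = 15900 m/s.
d^0.76 = 15300^0.76 = 1515
v^0.38 = 15900^0.38 = 39.49
g^-0.22 = 1.8^-0.22 = 0.8787
D_tc = 1.38 × 1515 × 39.49 × 0.8787 = 72550 m
D_f = 1.21 × 72550 = 87786 m
     = 87.79 km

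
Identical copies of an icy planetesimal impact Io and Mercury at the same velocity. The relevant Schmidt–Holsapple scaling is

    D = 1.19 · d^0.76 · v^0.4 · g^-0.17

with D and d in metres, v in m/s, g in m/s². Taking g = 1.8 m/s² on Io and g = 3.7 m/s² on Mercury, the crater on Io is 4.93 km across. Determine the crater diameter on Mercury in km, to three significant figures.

D ≈ 4.36 km

All impactor-dependent factors cancel in the ratio, leaving D_Mercury/D_Io = (g_Mercury/g_Io)^-0.17.
(3.7/1.8)^-0.17 = 2.056^-0.17 = 0.8847
D_Mercury = 0.8847 × 4.93 km = 4.36 km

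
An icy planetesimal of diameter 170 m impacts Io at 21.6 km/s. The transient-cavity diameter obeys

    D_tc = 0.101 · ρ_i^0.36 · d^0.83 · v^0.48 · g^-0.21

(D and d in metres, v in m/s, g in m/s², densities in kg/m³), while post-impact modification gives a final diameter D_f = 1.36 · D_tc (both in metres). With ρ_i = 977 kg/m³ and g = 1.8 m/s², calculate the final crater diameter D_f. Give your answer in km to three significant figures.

D_f ≈ 12.4 km

v = 21600 m/s.
ρ_i^0.36 = 977^0.36 = 11.92
d^0.83 = 170^0.83 = 71.00
v^0.48 = 21600^0.48 = 120.4
g^-0.21 = 1.8^-0.21 = 0.8839
D_tc = 0.101 × 11.92 × 71.00 × 120.4 × 0.8839 = 9097 m
D_f = 1.36 × 9097 = 12372 m
     = 12.37 km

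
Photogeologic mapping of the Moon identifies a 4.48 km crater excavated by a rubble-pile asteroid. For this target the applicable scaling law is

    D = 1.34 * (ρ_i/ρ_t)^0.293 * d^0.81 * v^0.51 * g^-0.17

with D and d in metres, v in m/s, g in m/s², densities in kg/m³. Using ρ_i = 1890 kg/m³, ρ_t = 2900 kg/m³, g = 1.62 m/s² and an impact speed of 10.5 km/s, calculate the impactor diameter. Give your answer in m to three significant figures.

Rearranging for d: d = [D / (1.34 · (1890/2900)^0.293 · 10500^0.51 · 1.62^-0.17)]^(1/0.81).
D = 4480 m.
(1890/2900)^0.293 = 0.8821
10500^0.51 = 112.4
1.62^-0.17 = 0.9213
Denominator = 1.34 × 0.8821 × 112.4 × 0.9213 = 122.4
D / 122.4 = 4480 / 122.4 = 36.60
d = 36.60^(1/0.81) = 36.60^1.2346 = 85.17 m

d ≈ 85.2 m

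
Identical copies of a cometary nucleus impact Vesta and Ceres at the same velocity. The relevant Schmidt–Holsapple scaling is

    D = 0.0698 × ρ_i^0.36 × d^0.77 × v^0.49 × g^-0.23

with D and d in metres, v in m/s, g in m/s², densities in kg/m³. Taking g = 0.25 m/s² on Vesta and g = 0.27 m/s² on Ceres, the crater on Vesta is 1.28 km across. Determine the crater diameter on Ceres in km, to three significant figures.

D ≈ 1.26 km

All impactor-dependent factors cancel in the ratio, leaving D_Ceres/D_Vesta = (g_Ceres/g_Vesta)^-0.23.
(0.27/0.25)^-0.23 = 1.080^-0.23 = 0.9825
D_Ceres = 0.9825 × 1.28 km = 1.26 km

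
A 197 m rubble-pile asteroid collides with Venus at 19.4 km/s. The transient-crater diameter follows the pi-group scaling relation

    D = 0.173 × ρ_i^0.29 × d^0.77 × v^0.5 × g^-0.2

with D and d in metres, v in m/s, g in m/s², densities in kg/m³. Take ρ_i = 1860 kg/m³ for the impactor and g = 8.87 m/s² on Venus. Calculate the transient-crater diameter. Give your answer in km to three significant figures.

D ≈ 8.08 km

In SI units: v = 19400 m/s.
ρ_i^0.29 = 1860^0.29 = 8.875
d^0.77 = 197^0.77 = 58.44
v^0.5 = 19400^0.5 = 139.3
g^-0.2 = 8.87^-0.2 = 0.6463
D = 0.173 × 8.875 × 58.44 × 139.3 × 0.6463 = 8078 m
   = 8.078 km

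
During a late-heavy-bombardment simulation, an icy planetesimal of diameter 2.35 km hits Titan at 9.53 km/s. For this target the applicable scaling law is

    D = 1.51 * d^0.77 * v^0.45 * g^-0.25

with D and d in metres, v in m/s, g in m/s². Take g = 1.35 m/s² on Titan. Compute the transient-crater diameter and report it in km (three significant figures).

In SI units: d = 2350 m, v = 9530 m/s.
d^0.77 = 2350^0.77 = 394.2
v^0.45 = 9530^0.45 = 61.74
g^-0.25 = 1.35^-0.25 = 0.9277
D = 1.51 × 394.2 × 61.74 × 0.9277 = 34093 m
   = 34.09 km

D ≈ 34.1 km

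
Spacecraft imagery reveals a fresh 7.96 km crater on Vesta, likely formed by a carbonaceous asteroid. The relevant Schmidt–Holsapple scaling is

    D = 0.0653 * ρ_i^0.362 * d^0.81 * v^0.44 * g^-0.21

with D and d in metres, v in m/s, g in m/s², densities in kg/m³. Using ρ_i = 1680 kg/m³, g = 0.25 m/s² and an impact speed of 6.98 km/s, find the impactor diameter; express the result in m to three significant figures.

d ≈ 392 m

Rearranging for d: d = [D / (0.0653 · 1680^0.362 · 6980^0.44 · 0.25^-0.21)]^(1/0.81).
D = 7960 m.
1680^0.362 = 14.71
6980^0.44 = 49.12
0.25^-0.21 = 1.338
Denominator = 0.0653 × 14.71 × 49.12 × 1.338 = 63.13
D / 63.13 = 7960 / 63.13 = 126.1
d = 126.1^(1/0.81) = 126.1^1.2346 = 392.2 m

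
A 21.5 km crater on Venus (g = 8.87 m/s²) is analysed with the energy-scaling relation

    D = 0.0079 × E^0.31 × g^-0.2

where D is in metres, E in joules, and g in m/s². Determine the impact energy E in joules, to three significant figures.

E ≈ 2.34 × 10^21 J

Rearranging: E = [D / (0.0079 · g^-0.2)]^(1/0.31).
D = 21500 m.
g^-0.2 = 8.87^-0.2 = 0.6463
D / (0.0079 × 0.6463) = 21500 / (5.106 × 10^-3) = 4.211 × 10^6
E = (4.211 × 10^6)^3.2258 = 2.339 × 10^21 J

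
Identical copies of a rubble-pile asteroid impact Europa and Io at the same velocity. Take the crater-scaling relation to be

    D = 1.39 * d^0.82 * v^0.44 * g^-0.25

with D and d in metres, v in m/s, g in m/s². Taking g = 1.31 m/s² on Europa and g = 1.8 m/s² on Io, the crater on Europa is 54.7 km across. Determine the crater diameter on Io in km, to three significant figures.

All impactor-dependent factors cancel in the ratio, leaving D_Io/D_Europa = (g_Io/g_Europa)^-0.25.
(1.8/1.31)^-0.25 = 1.374^-0.25 = 0.9236
D_Io = 0.9236 × 54.7 km = 50.5 km

D ≈ 50.5 km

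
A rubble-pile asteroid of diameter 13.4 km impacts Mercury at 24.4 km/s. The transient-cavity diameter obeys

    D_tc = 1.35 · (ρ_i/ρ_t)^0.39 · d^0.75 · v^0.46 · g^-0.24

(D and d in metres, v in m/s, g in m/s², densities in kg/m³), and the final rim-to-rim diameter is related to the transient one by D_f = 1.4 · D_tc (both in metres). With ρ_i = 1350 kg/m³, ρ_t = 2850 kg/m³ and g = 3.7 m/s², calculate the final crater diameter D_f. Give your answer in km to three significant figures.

D_f ≈ 134 km

In SI: d = 13400 m, v = 24400 m/s.
(ρ_i/ρ_t)^0.39 = (1350/2850)^0.39 = 0.7472
d^0.75 = 13400^0.75 = 1245
v^0.46 = 24400^0.46 = 104.3
g^-0.24 = 3.7^-0.24 = 0.7305
D_tc = 1.35 × 0.7472 × 1245 × 104.3 × 0.7305 = 95690 m
D_f = 1.4 × 95690 = 1.340 × 10^5 m
     = 134.0 km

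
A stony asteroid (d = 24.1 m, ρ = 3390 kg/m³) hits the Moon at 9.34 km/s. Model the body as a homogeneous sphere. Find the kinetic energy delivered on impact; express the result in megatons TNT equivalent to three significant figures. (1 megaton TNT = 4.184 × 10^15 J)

v = 9340 m/s.
Mass m = (π/6) ρ d³ = (π/6) × 3390 × (24.1)³ = 2.485 × 10^7 kg
E = ½ m v² = 0.5 × 2.485 × 10^7 × (9340)² = 1.084 × 10^15 J
   = 1.084 × 10^15 / 4.184×10^15 = 0.2591 Mt

E ≈ 0.259 Mt TNT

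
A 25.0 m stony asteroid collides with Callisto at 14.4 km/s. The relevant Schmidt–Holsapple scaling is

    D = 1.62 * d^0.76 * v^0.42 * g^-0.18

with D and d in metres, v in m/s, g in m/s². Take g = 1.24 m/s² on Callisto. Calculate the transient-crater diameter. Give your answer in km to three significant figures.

D ≈ 1.00 km

In SI units: v = 14400 m/s.
d^0.76 = 25^0.76 = 11.55
v^0.42 = 14400^0.42 = 55.78
g^-0.18 = 1.24^-0.18 = 0.9620
D = 1.62 × 11.55 × 55.78 × 0.9620 = 1004 m
   = 1.004 km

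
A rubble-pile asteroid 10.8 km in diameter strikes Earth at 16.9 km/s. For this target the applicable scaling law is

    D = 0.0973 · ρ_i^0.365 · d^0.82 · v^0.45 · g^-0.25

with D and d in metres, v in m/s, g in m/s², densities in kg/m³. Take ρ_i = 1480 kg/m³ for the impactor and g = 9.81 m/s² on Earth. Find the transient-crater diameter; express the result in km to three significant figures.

D ≈ 128 km

In SI units: d = 10800 m, v = 16900 m/s.
ρ_i^0.365 = 1480^0.365 = 14.36
d^0.82 = 10800^0.82 = 2030
v^0.45 = 16900^0.45 = 79.90
g^-0.25 = 9.81^-0.25 = 0.5650
D = 0.0973 × 14.36 × 2030 × 79.90 × 0.5650 = 1.280 × 10^5 m
   = 128.0 km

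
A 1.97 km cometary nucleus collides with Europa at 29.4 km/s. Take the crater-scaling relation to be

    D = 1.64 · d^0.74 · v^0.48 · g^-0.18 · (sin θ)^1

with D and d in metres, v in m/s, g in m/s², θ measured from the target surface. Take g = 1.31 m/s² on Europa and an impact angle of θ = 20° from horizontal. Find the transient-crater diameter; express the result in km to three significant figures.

D ≈ 20.4 km

In SI units: d = 1970 m, v = 29400 m/s.
d^0.74 = 1970^0.74 = 274.1
v^0.48 = 29400^0.48 = 139.6
g^-0.18 = 1.31^-0.18 = 0.9526
(sin 20°)^1 = 0.3420^1 = 0.3420
D = 1.64 × 274.1 × 139.6 × 0.9526 × 0.3420 = 20444 m
   = 20.44 km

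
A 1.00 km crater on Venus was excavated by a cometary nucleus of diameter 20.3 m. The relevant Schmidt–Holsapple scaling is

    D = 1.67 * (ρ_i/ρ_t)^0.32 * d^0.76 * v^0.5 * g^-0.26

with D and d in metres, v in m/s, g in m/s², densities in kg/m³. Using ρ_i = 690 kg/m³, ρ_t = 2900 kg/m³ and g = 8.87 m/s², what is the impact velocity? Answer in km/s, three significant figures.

Rearranging for v: v = [D / (1.67 · (690/2900)^0.32 · 20.3^0.76 · 8.87^-0.26)]^(1/0.5).
D = 1000 m.
(690/2900)^0.32 = 0.6316
20.3^0.76 = 9.856
8.87^-0.26 = 0.5669
Denominator = 1.67 × 0.6316 × 9.856 × 0.5669 = 5.893
D / 5.893 = 1000 / 5.893 = 169.7
v = 169.7^(1/0.5) = 169.7^2 = 28798 m/s

v ≈ 28.8 km/s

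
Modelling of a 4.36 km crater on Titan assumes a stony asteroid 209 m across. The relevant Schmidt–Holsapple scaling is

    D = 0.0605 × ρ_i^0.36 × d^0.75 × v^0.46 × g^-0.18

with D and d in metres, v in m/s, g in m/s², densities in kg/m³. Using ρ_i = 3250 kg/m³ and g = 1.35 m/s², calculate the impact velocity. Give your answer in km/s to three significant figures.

Rearranging for v: v = [D / (0.0605 · 3250^0.36 · 209^0.75 · 1.35^-0.18)]^(1/0.46).
D = 4360 m.
3250^0.36 = 18.38
209^0.75 = 54.97
1.35^-0.18 = 0.9474
Denominator = 0.0605 × 18.38 × 54.97 × 0.9474 = 57.91
D / 57.91 = 4360 / 57.91 = 75.29
v = 75.29^(1/0.46) = 75.29^2.1739 = 12018 m/s

v ≈ 12.0 km/s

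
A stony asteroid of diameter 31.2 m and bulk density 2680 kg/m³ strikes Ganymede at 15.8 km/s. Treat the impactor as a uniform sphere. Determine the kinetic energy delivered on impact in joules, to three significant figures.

E ≈ 5.32 × 10^15 J

v = 15800 m/s.
Mass m = (π/6) ρ d³ = (π/6) × 2680 × (31.2)³ = 4.262 × 10^7 kg
E = ½ m v² = 0.5 × 4.262 × 10^7 × (15800)² = 5.320 × 10^15 J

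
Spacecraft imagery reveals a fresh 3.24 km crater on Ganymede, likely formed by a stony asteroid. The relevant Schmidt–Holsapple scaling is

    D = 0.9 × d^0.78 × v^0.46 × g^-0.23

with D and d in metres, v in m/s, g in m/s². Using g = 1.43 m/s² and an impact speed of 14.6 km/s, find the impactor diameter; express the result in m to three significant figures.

d ≈ 141 m

Rearranging for d: d = [D / (0.9 · 14600^0.46 · 1.43^-0.23)]^(1/0.78).
D = 3240 m.
14600^0.46 = 82.34
1.43^-0.23 = 0.9210
Denominator = 0.9 × 82.34 × 0.9210 = 68.25
D / 68.25 = 3240 / 68.25 = 47.47
d = 47.47^(1/0.78) = 47.47^1.2821 = 141.0 m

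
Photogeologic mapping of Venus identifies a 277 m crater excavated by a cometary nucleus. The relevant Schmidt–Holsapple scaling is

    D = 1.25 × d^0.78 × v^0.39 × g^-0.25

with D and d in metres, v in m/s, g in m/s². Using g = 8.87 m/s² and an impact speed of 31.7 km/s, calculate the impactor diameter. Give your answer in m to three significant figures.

d ≈ 11.5 m

Rearranging for d: d = [D / (1.25 · 31700^0.39 · 8.87^-0.25)]^(1/0.78).
31700^0.39 = 56.94
8.87^-0.25 = 0.5795
Denominator = 1.25 × 56.94 × 0.5795 = 41.25
D / 41.25 = 277 / 41.25 = 6.715
d = 6.715^(1/0.78) = 6.715^1.2821 = 11.49 m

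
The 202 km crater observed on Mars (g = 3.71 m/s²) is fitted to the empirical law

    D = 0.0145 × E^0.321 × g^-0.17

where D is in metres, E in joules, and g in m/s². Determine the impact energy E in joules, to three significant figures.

E ≈ 3.61 × 10^22 J

Rearranging: E = [D / (0.0145 · g^-0.17)]^(1/0.321).
D = 202000 m.
g^-0.17 = 3.71^-0.17 = 0.8002
D / (0.0145 × 0.8002) = 202000 / (0.01160) = 1.741 × 10^7
E = (1.741 × 10^7)^3.1153 = 3.608 × 10^22 J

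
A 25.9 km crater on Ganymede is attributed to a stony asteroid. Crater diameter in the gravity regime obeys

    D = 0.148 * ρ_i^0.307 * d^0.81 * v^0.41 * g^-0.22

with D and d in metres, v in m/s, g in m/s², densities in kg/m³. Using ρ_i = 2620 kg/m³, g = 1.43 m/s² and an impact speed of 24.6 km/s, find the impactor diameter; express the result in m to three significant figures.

d ≈ 993 m

Rearranging for d: d = [D / (0.148 · 2620^0.307 · 24600^0.41 · 1.43^-0.22)]^(1/0.81).
D = 25900 m.
2620^0.307 = 11.21
24600^0.41 = 63.14
1.43^-0.22 = 0.9243
Denominator = 0.148 × 11.21 × 63.14 × 0.9243 = 96.82
D / 96.82 = 25900 / 96.82 = 267.5
d = 267.5^(1/0.81) = 267.5^1.2346 = 992.6 m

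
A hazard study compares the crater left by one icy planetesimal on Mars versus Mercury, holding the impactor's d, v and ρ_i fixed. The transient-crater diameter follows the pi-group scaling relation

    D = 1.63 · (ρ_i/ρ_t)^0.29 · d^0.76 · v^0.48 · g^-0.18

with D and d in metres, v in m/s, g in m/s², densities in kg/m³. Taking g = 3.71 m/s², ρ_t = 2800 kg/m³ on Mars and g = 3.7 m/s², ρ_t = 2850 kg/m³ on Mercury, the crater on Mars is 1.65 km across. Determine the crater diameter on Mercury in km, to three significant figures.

The impactor-only factors (d, v, ρ_i) cancel in the ratio, leaving D_Mercury/D_Mars = (g_Mercury/g_Mars)^-0.18 · (ρ_t,Mars/ρ_t,Mercury)^0.29.
(3.7/3.71)^-0.18 = 0.9973^-0.18 = 1.000
(2800/2850)^0.29 = 0.9825^0.29 = 0.9949
Ratio = 1.000 × 0.9949 = 0.9949
D_Mercury = 0.9949 × 1.65 km = 1.64 km

D ≈ 1.64 km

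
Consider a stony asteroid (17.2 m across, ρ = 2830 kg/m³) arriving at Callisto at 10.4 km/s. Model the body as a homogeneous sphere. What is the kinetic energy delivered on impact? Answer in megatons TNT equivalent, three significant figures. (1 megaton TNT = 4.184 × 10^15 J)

v = 10400 m/s.
Mass m = (π/6) ρ d³ = (π/6) × 2830 × (17.2)³ = 7.540 × 10^6 kg
E = ½ m v² = 0.5 × 7.540 × 10^6 × (10400)² = 4.078 × 10^14 J
   = 4.078 × 10^14 / 4.184×10^15 = 0.09747 Mt

E ≈ 0.0975 Mt TNT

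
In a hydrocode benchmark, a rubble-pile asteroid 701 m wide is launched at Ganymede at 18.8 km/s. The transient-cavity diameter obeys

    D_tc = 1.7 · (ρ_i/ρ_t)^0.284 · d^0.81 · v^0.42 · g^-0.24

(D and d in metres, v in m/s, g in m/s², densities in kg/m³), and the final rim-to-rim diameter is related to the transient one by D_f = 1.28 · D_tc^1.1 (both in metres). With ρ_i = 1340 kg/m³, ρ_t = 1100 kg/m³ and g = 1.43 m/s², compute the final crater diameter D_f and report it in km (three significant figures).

v = 18800 m/s.
(ρ_i/ρ_t)^0.284 = (1340/1100)^0.284 = 1.058
d^0.81 = 701^0.81 = 201.9
v^0.42 = 18800^0.42 = 62.39
g^-0.24 = 1.43^-0.24 = 0.9177
D_tc = 1.7 × 1.058 × 201.9 × 62.39 × 0.9177 = 20790 m
D_f = 1.28 × (20790)^1.1 = 71920 m
     = 71.92 km

D_f ≈ 71.9 km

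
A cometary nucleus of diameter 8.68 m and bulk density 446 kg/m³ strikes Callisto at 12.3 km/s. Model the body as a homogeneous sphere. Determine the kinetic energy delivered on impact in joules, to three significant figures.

v = 12300 m/s.
Mass m = (π/6) ρ d³ = (π/6) × 446 × (8.68)³ = 1.527 × 10^5 kg
E = ½ m v² = 0.5 × 1.527 × 10^5 × (12300)² = 1.155 × 10^13 J

E ≈ 1.16 × 10^13 J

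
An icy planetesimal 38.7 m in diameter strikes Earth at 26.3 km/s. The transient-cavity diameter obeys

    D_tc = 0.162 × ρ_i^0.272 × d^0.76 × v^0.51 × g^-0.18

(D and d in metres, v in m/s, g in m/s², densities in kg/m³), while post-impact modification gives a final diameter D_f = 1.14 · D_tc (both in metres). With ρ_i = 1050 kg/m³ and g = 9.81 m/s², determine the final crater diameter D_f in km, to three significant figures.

v = 26300 m/s.
ρ_i^0.272 = 1050^0.272 = 6.634
d^0.76 = 38.7^0.76 = 16.09
v^0.51 = 26300^0.51 = 179.5
g^-0.18 = 9.81^-0.18 = 0.6630
D_tc = 0.162 × 6.634 × 16.09 × 179.5 × 0.6630 = 2058 m
D_f = 1.14 × 2058 = 2346 m
     = 2.346 km

D_f ≈ 2.35 km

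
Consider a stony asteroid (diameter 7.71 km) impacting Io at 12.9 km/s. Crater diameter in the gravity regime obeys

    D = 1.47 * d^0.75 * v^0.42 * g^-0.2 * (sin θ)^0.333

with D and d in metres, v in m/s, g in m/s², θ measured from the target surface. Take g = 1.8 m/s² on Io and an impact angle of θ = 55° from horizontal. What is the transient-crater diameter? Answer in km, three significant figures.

D ≈ 53.6 km

In SI units: d = 7710 m, v = 12900 m/s.
d^0.75 = 7710^0.75 = 822.8
v^0.42 = 12900^0.42 = 53.27
g^-0.2 = 1.8^-0.2 = 0.8891
(sin 55°)^0.333 = 0.8192^0.333 = 0.9357
D = 1.47 × 822.8 × 53.27 × 0.8891 × 0.9357 = 53602 m
   = 53.60 km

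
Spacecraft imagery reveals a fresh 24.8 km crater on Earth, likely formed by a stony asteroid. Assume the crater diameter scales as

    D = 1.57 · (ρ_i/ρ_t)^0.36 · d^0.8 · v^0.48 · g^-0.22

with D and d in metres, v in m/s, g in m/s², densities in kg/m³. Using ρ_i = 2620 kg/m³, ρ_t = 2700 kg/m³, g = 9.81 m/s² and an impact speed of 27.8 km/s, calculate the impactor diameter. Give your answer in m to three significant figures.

d ≈ 725 m

Rearranging for d: d = [D / (1.57 · (2620/2700)^0.36 · 27800^0.48 · 9.81^-0.22)]^(1/0.8).
D = 24800 m.
(2620/2700)^0.36 = 0.9892
27800^0.48 = 135.9
9.81^-0.22 = 0.6051
Denominator = 1.57 × 0.9892 × 135.9 × 0.6051 = 127.7
D / 127.7 = 24800 / 127.7 = 194.2
d = 194.2^(1/0.8) = 194.2^1.25 = 725.0 m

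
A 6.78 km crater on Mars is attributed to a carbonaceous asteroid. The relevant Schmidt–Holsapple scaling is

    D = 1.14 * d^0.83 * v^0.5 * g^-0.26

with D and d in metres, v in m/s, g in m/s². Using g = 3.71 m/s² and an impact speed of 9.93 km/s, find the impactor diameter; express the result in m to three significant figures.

d ≈ 208 m

Rearranging for d: d = [D / (1.14 · 9930^0.5 · 3.71^-0.26)]^(1/0.83).
D = 6780 m.
9930^0.5 = 99.65
3.71^-0.26 = 0.7112
Denominator = 1.14 × 99.65 × 0.7112 = 80.79
D / 80.79 = 6780 / 80.79 = 83.92
d = 83.92^(1/0.83) = 83.92^1.2048 = 207.9 m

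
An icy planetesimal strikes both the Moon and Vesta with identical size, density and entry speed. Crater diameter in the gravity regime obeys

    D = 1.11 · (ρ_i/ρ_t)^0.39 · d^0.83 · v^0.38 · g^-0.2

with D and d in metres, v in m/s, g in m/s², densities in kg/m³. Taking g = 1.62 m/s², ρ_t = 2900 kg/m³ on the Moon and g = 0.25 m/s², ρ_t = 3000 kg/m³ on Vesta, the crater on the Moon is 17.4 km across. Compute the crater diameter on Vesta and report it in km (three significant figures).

D ≈ 25.0 km

The impactor-only factors (d, v, ρ_i) cancel in the ratio, leaving D_Vesta/D_Moon = (g_Vesta/g_Moon)^-0.2 · (ρ_t,Moon/ρ_t,Vesta)^0.39.
(0.25/1.62)^-0.2 = 0.1543^-0.2 = 1.453
(2900/3000)^0.39 = 0.9667^0.39 = 0.9869
Ratio = 1.453 × 0.9869 = 1.434
D_Vesta = 1.434 × 17.4 km = 25.0 km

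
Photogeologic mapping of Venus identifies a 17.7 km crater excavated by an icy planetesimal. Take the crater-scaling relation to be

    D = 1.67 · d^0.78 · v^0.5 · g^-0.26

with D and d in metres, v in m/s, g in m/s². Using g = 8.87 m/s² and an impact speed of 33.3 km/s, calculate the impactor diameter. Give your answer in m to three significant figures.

Rearranging for d: d = [D / (1.67 · 33300^0.5 · 8.87^-0.26)]^(1/0.78).
D = 17700 m.
33300^0.5 = 182.5
8.87^-0.26 = 0.5669
Denominator = 1.67 × 182.5 × 0.5669 = 172.8
D / 172.8 = 17700 / 172.8 = 102.4
d = 102.4^(1/0.78) = 102.4^1.2821 = 377.9 m

d ≈ 378 m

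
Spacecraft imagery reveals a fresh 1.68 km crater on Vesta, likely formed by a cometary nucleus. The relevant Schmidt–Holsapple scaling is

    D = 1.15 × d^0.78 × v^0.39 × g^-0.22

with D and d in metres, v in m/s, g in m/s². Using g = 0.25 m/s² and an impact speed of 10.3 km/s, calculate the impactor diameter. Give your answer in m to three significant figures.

d ≈ 76.0 m

Rearranging for d: d = [D / (1.15 · 10300^0.39 · 0.25^-0.22)]^(1/0.78).
D = 1680 m.
10300^0.39 = 36.73
0.25^-0.22 = 1.357
Denominator = 1.15 × 36.73 × 1.357 = 57.32
D / 57.32 = 1680 / 57.32 = 29.31
d = 29.31^(1/0.78) = 29.31^1.2821 = 76.01 m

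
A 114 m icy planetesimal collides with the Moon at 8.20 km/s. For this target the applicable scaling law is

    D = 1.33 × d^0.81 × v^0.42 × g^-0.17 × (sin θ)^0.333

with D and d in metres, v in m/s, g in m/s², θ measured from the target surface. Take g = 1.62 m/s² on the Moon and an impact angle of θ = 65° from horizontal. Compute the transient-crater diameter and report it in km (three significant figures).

In SI units: v = 8200 m/s.
d^0.81 = 114^0.81 = 46.35
v^0.42 = 8200^0.42 = 44.04
g^-0.17 = 1.62^-0.17 = 0.9213
(sin 65°)^0.333 = 0.9063^0.333 = 0.9678
D = 1.33 × 46.35 × 44.04 × 0.9213 × 0.9678 = 2421 m
   = 2.421 km

D ≈ 2.42 km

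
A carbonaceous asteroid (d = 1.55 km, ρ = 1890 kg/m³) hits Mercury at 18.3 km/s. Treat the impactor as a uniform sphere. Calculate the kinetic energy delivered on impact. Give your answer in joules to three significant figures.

E ≈ 6.17 × 10^20 J

d = 1550 m; v = 18300 m/s.
Mass m = (π/6) ρ d³ = (π/6) × 1890 × (1550)³ = 3.685 × 10^12 kg
E = ½ m v² = 0.5 × 3.685 × 10^12 × (18300)² = 6.170 × 10^20 J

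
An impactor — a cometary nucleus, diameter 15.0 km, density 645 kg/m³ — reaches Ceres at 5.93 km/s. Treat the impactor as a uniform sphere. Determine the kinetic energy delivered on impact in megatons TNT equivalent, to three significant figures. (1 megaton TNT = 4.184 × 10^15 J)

d = 15000 m; v = 5930 m/s.
Mass m = (π/6) ρ d³ = (π/6) × 645 × (15000)³ = 1.140 × 10^15 kg
E = ½ m v² = 0.5 × 1.140 × 10^15 × (5930)² = 2.004 × 10^22 J
   = 2.004 × 10^22 / 4.184×10^15 = 4.790 × 10^6 Mt

E ≈ 4.79 × 10^6 Mt TNT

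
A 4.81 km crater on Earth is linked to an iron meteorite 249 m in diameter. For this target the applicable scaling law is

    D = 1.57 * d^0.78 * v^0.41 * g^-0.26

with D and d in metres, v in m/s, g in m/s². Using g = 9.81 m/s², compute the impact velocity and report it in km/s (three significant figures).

v ≈ 37.4 km/s

Rearranging for v: v = [D / (1.57 · 249^0.78 · 9.81^-0.26)]^(1/0.41).
D = 4810 m.
249^0.78 = 73.97
9.81^-0.26 = 0.5523
Denominator = 1.57 × 73.97 × 0.5523 = 64.14
D / 64.14 = 4810 / 64.14 = 74.99
v = 74.99^(1/0.41) = 74.99^2.439 = 37423 m/s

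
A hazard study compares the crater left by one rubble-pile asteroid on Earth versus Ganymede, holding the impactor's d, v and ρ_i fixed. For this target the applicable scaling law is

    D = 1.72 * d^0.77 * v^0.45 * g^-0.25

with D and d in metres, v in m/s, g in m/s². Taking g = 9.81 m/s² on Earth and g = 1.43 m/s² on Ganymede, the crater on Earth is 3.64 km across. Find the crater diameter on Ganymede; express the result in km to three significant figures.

All impactor-dependent factors cancel in the ratio, leaving D_Ganymede/D_Earth = (g_Ganymede/g_Earth)^-0.25.
(1.43/9.81)^-0.25 = 0.1458^-0.25 = 1.618
D_Ganymede = 1.618 × 3.64 km = 5.89 km

D ≈ 5.89 km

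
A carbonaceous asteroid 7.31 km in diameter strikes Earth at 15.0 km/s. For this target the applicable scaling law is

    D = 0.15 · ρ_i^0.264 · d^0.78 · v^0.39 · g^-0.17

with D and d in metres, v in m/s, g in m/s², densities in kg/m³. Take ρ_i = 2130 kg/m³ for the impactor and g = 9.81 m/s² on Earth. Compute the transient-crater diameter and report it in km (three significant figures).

D ≈ 33.8 km

In SI units: d = 7310 m, v = 15000 m/s.
ρ_i^0.264 = 2130^0.264 = 7.563
d^0.78 = 7310^0.78 = 1032
v^0.39 = 15000^0.39 = 42.53
g^-0.17 = 9.81^-0.17 = 0.6783
D = 0.15 × 7.563 × 1032 × 42.53 × 0.6783 = 33774 m
   = 33.77 km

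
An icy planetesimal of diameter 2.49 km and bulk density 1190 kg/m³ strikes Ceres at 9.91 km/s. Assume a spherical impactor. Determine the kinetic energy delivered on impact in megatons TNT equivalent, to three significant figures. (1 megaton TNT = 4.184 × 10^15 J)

E ≈ 1.13 × 10^5 Mt TNT

d = 2490 m; v = 9910 m/s.
Mass m = (π/6) ρ d³ = (π/6) × 1190 × (2490)³ = 9.619 × 10^12 kg
E = ½ m v² = 0.5 × 9.619 × 10^12 × (9910)² = 4.723 × 10^20 J
   = 4.723 × 10^20 / 4.184×10^15 = 1.129 × 10^5 Mt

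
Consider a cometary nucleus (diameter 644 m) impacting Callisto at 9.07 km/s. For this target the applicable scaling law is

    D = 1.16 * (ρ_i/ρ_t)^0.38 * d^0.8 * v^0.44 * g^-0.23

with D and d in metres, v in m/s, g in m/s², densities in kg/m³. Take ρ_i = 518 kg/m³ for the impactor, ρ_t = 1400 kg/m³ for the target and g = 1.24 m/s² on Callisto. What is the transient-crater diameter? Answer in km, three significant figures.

In SI units: v = 9070 m/s.
(ρ_i/ρ_t)^0.38 = (518/1400)^0.38 = 0.6854
d^0.8 = 644^0.8 = 176.6
v^0.44 = 9070^0.44 = 55.12
g^-0.23 = 1.24^-0.23 = 0.9517
D = 1.16 × 0.6854 × 176.6 × 55.12 × 0.9517 = 7365 m
   = 7.365 km

D ≈ 7.37 km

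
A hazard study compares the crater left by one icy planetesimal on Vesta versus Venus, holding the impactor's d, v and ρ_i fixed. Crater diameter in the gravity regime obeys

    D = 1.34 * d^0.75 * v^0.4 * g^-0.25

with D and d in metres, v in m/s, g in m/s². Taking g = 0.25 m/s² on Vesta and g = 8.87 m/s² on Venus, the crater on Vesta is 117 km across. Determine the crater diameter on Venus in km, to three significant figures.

All impactor-dependent factors cancel in the ratio, leaving D_Venus/D_Vesta = (g_Venus/g_Vesta)^-0.25.
(8.87/0.25)^-0.25 = 35.48^-0.25 = 0.4097
D_Venus = 0.4097 × 117 km = 47.9 km

D ≈ 47.9 km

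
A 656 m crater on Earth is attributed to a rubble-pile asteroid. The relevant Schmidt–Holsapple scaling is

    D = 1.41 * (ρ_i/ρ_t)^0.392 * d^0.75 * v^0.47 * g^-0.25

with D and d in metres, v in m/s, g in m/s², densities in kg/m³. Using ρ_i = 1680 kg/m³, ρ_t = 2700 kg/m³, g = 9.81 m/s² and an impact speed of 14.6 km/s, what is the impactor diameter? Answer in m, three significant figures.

Rearranging for d: d = [D / (1.41 · (1680/2700)^0.392 · 14600^0.47 · 9.81^-0.25)]^(1/0.75).
(1680/2700)^0.392 = 0.8303
14600^0.47 = 90.62
9.81^-0.25 = 0.5650
Denominator = 1.41 × 0.8303 × 90.62 × 0.5650 = 59.94
D / 59.94 = 656 / 59.94 = 10.94
d = 10.94^(1/0.75) = 10.94^1.3333 = 24.28 m

d ≈ 24.3 m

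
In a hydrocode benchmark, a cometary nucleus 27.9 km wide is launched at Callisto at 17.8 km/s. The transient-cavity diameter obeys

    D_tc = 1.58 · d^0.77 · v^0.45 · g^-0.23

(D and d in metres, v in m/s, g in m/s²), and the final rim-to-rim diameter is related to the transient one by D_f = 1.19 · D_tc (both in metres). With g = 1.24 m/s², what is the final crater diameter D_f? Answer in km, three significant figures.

In SI: d = 27900 m, v = 17800 m/s.
d^0.77 = 27900^0.77 = 2649
v^0.45 = 17800^0.45 = 81.79
g^-0.23 = 1.24^-0.23 = 0.9517
D_tc = 1.58 × 2649 × 81.79 × 0.9517 = 3.258 × 10^5 m
D_f = 1.19 × 3.258 × 10^5 = 3.877 × 10^5 m
     = 387.7 km

D_f ≈ 388 km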